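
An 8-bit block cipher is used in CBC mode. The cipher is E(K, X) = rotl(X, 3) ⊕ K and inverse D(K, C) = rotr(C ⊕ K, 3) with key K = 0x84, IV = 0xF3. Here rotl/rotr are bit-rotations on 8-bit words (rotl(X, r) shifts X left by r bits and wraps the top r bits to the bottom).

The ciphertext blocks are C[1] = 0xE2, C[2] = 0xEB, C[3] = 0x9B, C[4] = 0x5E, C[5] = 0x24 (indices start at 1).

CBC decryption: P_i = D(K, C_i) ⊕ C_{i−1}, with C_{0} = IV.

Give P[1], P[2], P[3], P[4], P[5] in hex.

P[1] = 0x3F, P[2] = 0x0F, P[3] = 0x08, P[4] = 0xC0, P[5] = 0x4A

P[1]: D(K, 0xE2) = 0xCC; 0xCC ⊕ 0xF3 = 0x3F.
P[2]: D(K, 0xEB) = 0xED; 0xED ⊕ 0xE2 = 0x0F.
P[3]: D(K, 0x9B) = 0xE3; 0xE3 ⊕ 0xEB = 0x08.
P[4]: D(K, 0x5E) = 0x5B; 0x5B ⊕ 0x9B = 0xC0.
P[5]: D(K, 0x24) = 0x14; 0x14 ⊕ 0x5E = 0x4A.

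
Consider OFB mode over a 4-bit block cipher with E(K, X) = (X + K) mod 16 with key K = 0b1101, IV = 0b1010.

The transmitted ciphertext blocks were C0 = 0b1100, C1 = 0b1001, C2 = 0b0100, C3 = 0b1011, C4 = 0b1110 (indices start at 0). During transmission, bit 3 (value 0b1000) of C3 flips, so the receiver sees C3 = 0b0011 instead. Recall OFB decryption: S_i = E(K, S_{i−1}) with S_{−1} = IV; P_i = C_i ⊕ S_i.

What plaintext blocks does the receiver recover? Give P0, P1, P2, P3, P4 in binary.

Only C3 changed, to 0b0011. In OFB, a change in C_i flips the same bit in P_i only; the keystream is unaffected. Decrypting the received ciphertext:
P0: S = E(K, 0b1010) = 0b0111; 0b1100 ⊕ 0b0111 = 0b1011.
P1: S = E(K, 0b0111) = 0b0100; 0b1001 ⊕ 0b0100 = 0b1101.
P2: S = E(K, 0b0100) = 0b0001; 0b0100 ⊕ 0b0001 = 0b0101.
P3: S = E(K, 0b0001) = 0b1110; 0b0011 ⊕ 0b1110 = 0b1101.
P4: S = E(K, 0b1110) = 0b1011; 0b1110 ⊕ 0b1011 = 0b0101.
Blocks that differ from the original plaintext: P3.

P0 = 0b1011, P1 = 0b1101, P2 = 0b0101, P3 = 0b1101, P4 = 0b0101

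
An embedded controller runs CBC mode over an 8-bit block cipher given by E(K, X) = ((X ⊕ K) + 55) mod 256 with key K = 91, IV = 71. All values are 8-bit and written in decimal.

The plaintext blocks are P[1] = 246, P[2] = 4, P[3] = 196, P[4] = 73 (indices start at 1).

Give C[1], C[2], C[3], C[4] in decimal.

CBC encryption: C_i = E(K, P_i ⊕ C_{i−1}), with C_{0} = IV.
C[1]: P[1] ⊕ 71 = 177; E(K, 177) = 33.
C[2]: P[2] ⊕ 33 = 37; E(K, 37) = 181.
C[3]: P[3] ⊕ 181 = 113; E(K, 113) = 97.
C[4]: P[4] ⊕ 97 = 40; E(K, 40) = 170.

C[1] = 33, C[2] = 181, C[3] = 97, C[4] = 170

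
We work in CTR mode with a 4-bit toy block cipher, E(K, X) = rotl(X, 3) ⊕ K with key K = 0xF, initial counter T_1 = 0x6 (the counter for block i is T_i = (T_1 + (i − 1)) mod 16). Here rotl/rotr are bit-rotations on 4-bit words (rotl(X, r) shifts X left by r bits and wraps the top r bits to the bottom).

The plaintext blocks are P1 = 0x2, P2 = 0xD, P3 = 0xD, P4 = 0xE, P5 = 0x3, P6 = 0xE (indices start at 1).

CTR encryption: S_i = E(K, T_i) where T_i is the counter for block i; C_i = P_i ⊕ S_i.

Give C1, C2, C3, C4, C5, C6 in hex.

C1 = 0xE, C2 = 0x9, C3 = 0x6, C4 = 0xD, C5 = 0x9, C6 = 0xC

C1: T = 0x6, S = E(K, T) = 0xC; 0x2 ⊕ 0xC = 0xE.
C2: T = 0x7, S = E(K, T) = 0x4; 0xD ⊕ 0x4 = 0x9.
C3: T = 0x8, S = E(K, T) = 0xB; 0xD ⊕ 0xB = 0x6.
C4: T = 0x9, S = E(K, T) = 0x3; 0xE ⊕ 0x3 = 0xD.
C5: T = 0xA, S = E(K, T) = 0xA; 0x3 ⊕ 0xA = 0x9.
C6: T = 0xB, S = E(K, T) = 0x2; 0xE ⊕ 0x2 = 0xC.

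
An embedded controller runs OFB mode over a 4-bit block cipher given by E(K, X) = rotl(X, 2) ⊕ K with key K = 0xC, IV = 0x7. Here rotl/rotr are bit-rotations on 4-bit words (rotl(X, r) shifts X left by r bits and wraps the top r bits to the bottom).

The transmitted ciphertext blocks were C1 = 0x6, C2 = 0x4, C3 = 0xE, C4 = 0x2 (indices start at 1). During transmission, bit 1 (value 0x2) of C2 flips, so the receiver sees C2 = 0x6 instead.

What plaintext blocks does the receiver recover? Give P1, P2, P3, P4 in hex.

P1 = 0x7, P2 = 0xE, P3 = 0x0, P4 = 0x5

OFB decryption: S_i = E(K, S_{i−1}) with S_{0} = IV; P_i = C_i ⊕ S_i.
Only C2 changed, to 0x6. In OFB, a change in C_i flips the same bit in P_i only; the keystream is unaffected. Decrypting the received ciphertext:
P1: S = E(K, 0x7) = 0x1; 0x6 ⊕ 0x1 = 0x7.
P2: S = E(K, 0x1) = 0x8; 0x6 ⊕ 0x8 = 0xE.
P3: S = E(K, 0x8) = 0xE; 0xE ⊕ 0xE = 0x0.
P4: S = E(K, 0xE) = 0x7; 0x2 ⊕ 0x7 = 0x5.
Blocks that differ from the original plaintext: P2.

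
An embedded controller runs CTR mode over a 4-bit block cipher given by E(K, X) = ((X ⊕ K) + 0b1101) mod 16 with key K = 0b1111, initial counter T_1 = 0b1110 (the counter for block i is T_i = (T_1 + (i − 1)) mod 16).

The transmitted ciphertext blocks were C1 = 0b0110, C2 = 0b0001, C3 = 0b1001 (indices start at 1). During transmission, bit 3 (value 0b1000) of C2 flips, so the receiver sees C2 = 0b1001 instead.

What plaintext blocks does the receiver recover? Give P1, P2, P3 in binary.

P1 = 0b1000, P2 = 0b0100, P3 = 0b0101

CTR decryption: S_i = E(K, T_i) where T_i is the counter for block i; P_i = C_i ⊕ S_i.
Only C2 changed, to 0b1001. In CTR, a change in C_i flips the same bit in P_i only; the keystream is unaffected. Decrypting the received ciphertext:
P1: T = 0b1110, S = E(K, T) = 0b1110; 0b0110 ⊕ 0b1110 = 0b1000.
P2: T = 0b1111, S = E(K, T) = 0b1101; 0b1001 ⊕ 0b1101 = 0b0100.
P3: T = 0b0000, S = E(K, T) = 0b1100; 0b1001 ⊕ 0b1100 = 0b0101.
Blocks that differ from the original plaintext: P2.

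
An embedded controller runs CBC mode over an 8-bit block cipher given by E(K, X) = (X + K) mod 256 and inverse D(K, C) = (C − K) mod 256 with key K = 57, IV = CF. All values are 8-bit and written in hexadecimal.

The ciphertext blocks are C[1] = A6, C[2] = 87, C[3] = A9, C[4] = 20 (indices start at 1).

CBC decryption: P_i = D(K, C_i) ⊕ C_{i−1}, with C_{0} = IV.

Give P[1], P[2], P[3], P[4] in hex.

P[1]: D(K, A6) = 4F; 4F ⊕ CF = 80.
P[2]: D(K, 87) = 30; 30 ⊕ A6 = 96.
P[3]: D(K, A9) = 52; 52 ⊕ 87 = D5.
P[4]: D(K, 20) = C9; C9 ⊕ A9 = 60.

P[1] = 80, P[2] = 96, P[3] = D5, P[4] = 60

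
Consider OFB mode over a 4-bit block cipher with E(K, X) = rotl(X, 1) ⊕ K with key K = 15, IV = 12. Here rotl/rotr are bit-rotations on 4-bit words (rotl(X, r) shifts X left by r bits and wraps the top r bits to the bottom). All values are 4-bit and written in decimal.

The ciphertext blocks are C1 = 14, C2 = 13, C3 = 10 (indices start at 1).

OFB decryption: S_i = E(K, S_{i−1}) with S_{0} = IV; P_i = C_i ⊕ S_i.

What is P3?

P1: S = E(K, 12) = 6; 14 ⊕ 6 = 8.
P2: S = E(K, 6) = 3; 13 ⊕ 3 = 14.
P3: S = E(K, 3) = 9; 10 ⊕ 9 = 3.

P3 = 3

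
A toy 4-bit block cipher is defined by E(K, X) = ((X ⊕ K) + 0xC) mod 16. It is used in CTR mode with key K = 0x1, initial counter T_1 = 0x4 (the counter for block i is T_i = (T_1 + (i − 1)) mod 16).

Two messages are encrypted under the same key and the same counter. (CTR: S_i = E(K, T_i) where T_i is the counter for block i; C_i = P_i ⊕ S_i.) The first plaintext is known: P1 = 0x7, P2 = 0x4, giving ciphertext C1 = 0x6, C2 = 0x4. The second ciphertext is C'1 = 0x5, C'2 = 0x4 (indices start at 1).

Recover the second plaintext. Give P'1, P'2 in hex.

In CTR with a reused counter, both messages share the same keystream S_i, so C_i ⊕ C'_i = P_i ⊕ P'_i and thus P'_i = P_i ⊕ C_i ⊕ C'_i.
P'1: 0x7 ⊕ 0x6 ⊕ 0x5 = 0x4.
P'2: 0x4 ⊕ 0x4 ⊕ 0x4 = 0x4.

P'1 = 0x4, P'2 = 0x4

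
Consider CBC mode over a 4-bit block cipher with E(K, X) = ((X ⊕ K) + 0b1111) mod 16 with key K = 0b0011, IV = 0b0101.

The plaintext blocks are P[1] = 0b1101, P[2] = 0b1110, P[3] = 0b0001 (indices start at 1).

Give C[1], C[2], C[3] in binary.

C[1] = 0b1010, C[2] = 0b0110, C[3] = 0b0011

CBC encryption: C_i = E(K, P_i ⊕ C_{i−1}), with C_{0} = IV.
C[1]: P[1] ⊕ 0b0101 = 0b1000; E(K, 0b1000) = 0b1010.
C[2]: P[2] ⊕ 0b1010 = 0b0100; E(K, 0b0100) = 0b0110.
C[3]: P[3] ⊕ 0b0110 = 0b0111; E(K, 0b0111) = 0b0011.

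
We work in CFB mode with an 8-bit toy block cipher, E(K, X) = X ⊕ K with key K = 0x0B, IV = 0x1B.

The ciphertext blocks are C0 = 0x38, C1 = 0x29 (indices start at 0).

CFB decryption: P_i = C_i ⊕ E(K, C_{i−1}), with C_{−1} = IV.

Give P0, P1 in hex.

P0: E(K, 0x1B) = 0x10; 0x38 ⊕ 0x10 = 0x28.
P1: E(K, 0x38) = 0x33; 0x29 ⊕ 0x33 = 0x1A.

P0 = 0x28, P1 = 0x1A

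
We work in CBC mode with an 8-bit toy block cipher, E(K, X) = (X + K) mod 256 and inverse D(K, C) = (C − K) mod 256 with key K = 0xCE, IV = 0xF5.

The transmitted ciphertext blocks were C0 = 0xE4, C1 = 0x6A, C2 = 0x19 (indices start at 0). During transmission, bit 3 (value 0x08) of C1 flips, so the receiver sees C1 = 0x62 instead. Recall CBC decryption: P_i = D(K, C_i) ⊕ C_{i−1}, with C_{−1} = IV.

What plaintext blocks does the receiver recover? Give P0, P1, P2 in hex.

P0 = 0xE3, P1 = 0x70, P2 = 0x29

Only C1 changed, to 0x62. In CBC, a change in C_i garbles P_i and flips the same bit in P_{i+1}. Decrypting the received ciphertext:
P0: D(K, 0xE4) = 0x16; 0x16 ⊕ 0xF5 = 0xE3.
P1: D(K, 0x62) = 0x94; 0x94 ⊕ 0xE4 = 0x70.
P2: D(K, 0x19) = 0x4B; 0x4B ⊕ 0x62 = 0x29.
Blocks that differ from the original plaintext: P1, P2.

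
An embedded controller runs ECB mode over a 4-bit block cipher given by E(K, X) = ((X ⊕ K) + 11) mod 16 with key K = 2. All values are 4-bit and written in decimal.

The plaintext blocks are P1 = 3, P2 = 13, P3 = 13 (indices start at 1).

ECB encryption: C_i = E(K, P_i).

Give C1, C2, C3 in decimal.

C1 = 12, C2 = 10, C3 = 10

C1: E(K, 3) = 12.
C2: E(K, 13) = 10.
C3: E(K, 13) = 10.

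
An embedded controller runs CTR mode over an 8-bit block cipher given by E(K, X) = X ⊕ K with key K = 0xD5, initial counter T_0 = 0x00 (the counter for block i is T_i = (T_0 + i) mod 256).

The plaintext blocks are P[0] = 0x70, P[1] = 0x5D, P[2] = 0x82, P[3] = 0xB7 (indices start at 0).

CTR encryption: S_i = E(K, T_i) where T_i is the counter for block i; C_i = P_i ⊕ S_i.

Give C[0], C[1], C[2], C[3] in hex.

C[0]: T = 0x00, S = E(K, T) = 0xD5; 0x70 ⊕ 0xD5 = 0xA5.
C[1]: T = 0x01, S = E(K, T) = 0xD4; 0x5D ⊕ 0xD4 = 0x89.
C[2]: T = 0x02, S = E(K, T) = 0xD7; 0x82 ⊕ 0xD7 = 0x55.
C[3]: T = 0x03, S = E(K, T) = 0xD6; 0xB7 ⊕ 0xD6 = 0x61.

C[0] = 0xA5, C[1] = 0x89, C[2] = 0x55, C[3] = 0x61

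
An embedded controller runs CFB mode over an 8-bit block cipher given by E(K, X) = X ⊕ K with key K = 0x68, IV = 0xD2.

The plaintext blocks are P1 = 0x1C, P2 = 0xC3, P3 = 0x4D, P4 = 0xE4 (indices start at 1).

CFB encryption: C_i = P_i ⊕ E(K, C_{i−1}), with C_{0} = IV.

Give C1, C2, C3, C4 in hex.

C1: E(K, 0xD2) = 0xBA; 0x1C ⊕ 0xBA = 0xA6.
C2: E(K, 0xA6) = 0xCE; 0xC3 ⊕ 0xCE = 0x0D.
C3: E(K, 0x0D) = 0x65; 0x4D ⊕ 0x65 = 0x28.
C4: E(K, 0x28) = 0x40; 0xE4 ⊕ 0x40 = 0xA4.

C1 = 0xA6, C2 = 0x0D, C3 = 0x28, C4 = 0xA4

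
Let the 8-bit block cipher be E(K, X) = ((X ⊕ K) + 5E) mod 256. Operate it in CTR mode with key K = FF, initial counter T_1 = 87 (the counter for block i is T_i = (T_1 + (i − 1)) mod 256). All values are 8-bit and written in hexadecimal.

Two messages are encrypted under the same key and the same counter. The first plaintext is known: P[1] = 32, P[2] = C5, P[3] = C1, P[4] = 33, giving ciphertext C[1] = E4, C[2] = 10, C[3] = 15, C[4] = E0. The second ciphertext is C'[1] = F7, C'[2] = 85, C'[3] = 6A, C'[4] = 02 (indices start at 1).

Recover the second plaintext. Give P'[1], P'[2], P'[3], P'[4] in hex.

P'[1] = 21, P'[2] = 50, P'[3] = BE, P'[4] = D1

In CTR with a reused counter, both messages share the same keystream S_i, so C_i ⊕ C'_i = P_i ⊕ P'_i and thus P'_i = P_i ⊕ C_i ⊕ C'_i.
P'[1]: 32 ⊕ E4 ⊕ F7 = 21.
P'[2]: C5 ⊕ 10 ⊕ 85 = 50.
P'[3]: C1 ⊕ 15 ⊕ 6A = BE.
P'[4]: 33 ⊕ E0 ⊕ 02 = D1.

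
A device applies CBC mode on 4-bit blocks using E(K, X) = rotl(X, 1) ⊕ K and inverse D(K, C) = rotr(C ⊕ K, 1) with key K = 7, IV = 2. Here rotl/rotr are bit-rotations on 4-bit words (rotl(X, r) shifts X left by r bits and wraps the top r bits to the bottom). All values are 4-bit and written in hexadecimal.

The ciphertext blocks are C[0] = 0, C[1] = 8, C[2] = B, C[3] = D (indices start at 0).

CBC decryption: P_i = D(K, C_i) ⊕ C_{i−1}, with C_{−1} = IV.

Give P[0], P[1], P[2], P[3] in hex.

P[0] = 9, P[1] = F, P[2] = E, P[3] = E

P[0]: D(K, 0) = B; B ⊕ 2 = 9.
P[1]: D(K, 8) = F; F ⊕ 0 = F.
P[2]: D(K, B) = 6; 6 ⊕ 8 = E.
P[3]: D(K, D) = 5; 5 ⊕ B = E.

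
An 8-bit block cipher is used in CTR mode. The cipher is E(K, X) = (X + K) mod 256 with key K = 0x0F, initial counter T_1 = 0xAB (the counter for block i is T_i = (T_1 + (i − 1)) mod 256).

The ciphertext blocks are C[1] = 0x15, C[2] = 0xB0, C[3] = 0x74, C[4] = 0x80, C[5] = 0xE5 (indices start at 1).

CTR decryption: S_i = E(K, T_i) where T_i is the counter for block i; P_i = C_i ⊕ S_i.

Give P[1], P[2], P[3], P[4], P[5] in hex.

P[1]: T = 0xAB, S = E(K, T) = 0xBA; 0x15 ⊕ 0xBA = 0xAF.
P[2]: T = 0xAC, S = E(K, T) = 0xBB; 0xB0 ⊕ 0xBB = 0x0B.
P[3]: T = 0xAD, S = E(K, T) = 0xBC; 0x74 ⊕ 0xBC = 0xC8.
P[4]: T = 0xAE, S = E(K, T) = 0xBD; 0x80 ⊕ 0xBD = 0x3D.
P[5]: T = 0xAF, S = E(K, T) = 0xBE; 0xE5 ⊕ 0xBE = 0x5B.

P[1] = 0xAF, P[2] = 0x0B, P[3] = 0xC8, P[4] = 0x3D, P[5] = 0x5B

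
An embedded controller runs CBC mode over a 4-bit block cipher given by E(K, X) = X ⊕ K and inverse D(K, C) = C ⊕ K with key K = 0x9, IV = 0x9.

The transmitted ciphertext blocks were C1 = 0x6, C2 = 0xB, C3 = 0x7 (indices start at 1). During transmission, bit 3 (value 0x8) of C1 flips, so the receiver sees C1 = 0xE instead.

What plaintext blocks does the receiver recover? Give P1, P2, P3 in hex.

P1 = 0xE, P2 = 0xC, P3 = 0x5

CBC decryption: P_i = D(K, C_i) ⊕ C_{i−1}, with C_{0} = IV.
Only C1 changed, to 0xE. In CBC, a change in C_i garbles P_i and flips the same bit in P_{i+1}. Decrypting the received ciphertext:
P1: D(K, 0xE) = 0x7; 0x7 ⊕ 0x9 = 0xE.
P2: D(K, 0xB) = 0x2; 0x2 ⊕ 0xE = 0xC.
P3: D(K, 0x7) = 0xE; 0xE ⊕ 0xB = 0x5.
Blocks that differ from the original plaintext: P1, P2.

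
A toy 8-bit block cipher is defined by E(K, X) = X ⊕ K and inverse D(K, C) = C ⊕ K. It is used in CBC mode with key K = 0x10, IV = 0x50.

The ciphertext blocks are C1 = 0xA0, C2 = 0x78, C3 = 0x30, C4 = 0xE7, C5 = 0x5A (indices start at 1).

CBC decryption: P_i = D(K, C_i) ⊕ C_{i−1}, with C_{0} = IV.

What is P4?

P4: D(K, 0xE7) = 0xF7; 0xF7 ⊕ 0x30 = 0xC7.

P4 = 0xC7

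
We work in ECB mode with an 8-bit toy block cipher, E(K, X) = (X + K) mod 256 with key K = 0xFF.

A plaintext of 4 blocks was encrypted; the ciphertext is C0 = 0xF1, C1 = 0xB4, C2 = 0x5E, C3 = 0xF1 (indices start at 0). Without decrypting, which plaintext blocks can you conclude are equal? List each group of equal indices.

P0 = P3

ECB encrypts each block independently with the same key, so equal ciphertext blocks imply equal plaintext blocks.
C0 = C3 = 0xF1, so P0 = P3.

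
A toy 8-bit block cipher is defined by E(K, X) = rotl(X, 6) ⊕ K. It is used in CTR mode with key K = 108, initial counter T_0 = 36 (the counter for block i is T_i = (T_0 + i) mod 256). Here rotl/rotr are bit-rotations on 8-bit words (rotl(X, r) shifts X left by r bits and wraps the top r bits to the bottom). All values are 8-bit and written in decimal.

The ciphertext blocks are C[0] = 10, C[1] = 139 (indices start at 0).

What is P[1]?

P[1] = 174

CTR decryption: S_i = E(K, T_i) where T_i is the counter for block i; P_i = C_i ⊕ S_i.
P[1]: T = 37, S = E(K, T) = 37; 139 ⊕ 37 = 174.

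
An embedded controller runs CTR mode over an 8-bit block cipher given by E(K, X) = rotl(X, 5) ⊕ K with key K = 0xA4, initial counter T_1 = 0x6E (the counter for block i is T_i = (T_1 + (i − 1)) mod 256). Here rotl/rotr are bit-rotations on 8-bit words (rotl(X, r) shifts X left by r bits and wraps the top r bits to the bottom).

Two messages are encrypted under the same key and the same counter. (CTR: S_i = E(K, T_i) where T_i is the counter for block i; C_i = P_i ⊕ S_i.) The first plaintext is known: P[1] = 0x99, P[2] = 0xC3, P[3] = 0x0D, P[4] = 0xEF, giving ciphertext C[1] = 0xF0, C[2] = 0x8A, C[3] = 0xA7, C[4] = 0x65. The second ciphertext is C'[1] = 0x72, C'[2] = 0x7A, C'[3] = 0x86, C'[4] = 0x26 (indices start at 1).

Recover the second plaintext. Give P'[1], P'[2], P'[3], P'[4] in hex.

P'[1] = 0x1B, P'[2] = 0x33, P'[3] = 0x2C, P'[4] = 0xAC

In CTR with a reused counter, both messages share the same keystream S_i, so C_i ⊕ C'_i = P_i ⊕ P'_i and thus P'_i = P_i ⊕ C_i ⊕ C'_i.
P'[1]: 0x99 ⊕ 0xF0 ⊕ 0x72 = 0x1B.
P'[2]: 0xC3 ⊕ 0x8A ⊕ 0x7A = 0x33.
P'[3]: 0x0D ⊕ 0xA7 ⊕ 0x86 = 0x2C.
P'[4]: 0xEF ⊕ 0x65 ⊕ 0x26 = 0xAC.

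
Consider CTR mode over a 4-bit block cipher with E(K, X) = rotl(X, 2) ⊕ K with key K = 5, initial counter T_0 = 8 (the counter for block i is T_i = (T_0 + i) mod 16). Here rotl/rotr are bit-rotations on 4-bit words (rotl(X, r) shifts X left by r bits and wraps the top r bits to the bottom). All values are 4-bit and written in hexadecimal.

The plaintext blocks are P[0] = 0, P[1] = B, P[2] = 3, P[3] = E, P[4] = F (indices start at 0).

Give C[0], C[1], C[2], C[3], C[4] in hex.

C[0] = 7, C[1] = 8, C[2] = C, C[3] = 5, C[4] = 9

CTR encryption: S_i = E(K, T_i) where T_i is the counter for block i; C_i = P_i ⊕ S_i.
C[0]: T = 8, S = E(K, T) = 7; 0 ⊕ 7 = 7.
C[1]: T = 9, S = E(K, T) = 3; B ⊕ 3 = 8.
C[2]: T = A, S = E(K, T) = F; 3 ⊕ F = C.
C[3]: T = B, S = E(K, T) = B; E ⊕ B = 5.
C[4]: T = C, S = E(K, T) = 6; F ⊕ 6 = 9.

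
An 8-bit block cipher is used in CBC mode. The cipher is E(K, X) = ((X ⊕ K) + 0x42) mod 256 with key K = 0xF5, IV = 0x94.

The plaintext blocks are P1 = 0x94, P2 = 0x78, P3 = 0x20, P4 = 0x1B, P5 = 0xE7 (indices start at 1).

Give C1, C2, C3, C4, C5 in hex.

C1 = 0x37, C2 = 0xFC, C3 = 0x6B, C4 = 0xC7, C5 = 0x17

CBC encryption: C_i = E(K, P_i ⊕ C_{i−1}), with C_{0} = IV.
C1: P1 ⊕ 0x94 = 0x00; E(K, 0x00) = 0x37.
C2: P2 ⊕ 0x37 = 0x4F; E(K, 0x4F) = 0xFC.
C3: P3 ⊕ 0xFC = 0xDC; E(K, 0xDC) = 0x6B.
C4: P4 ⊕ 0x6B = 0x70; E(K, 0x70) = 0xC7.
C5: P5 ⊕ 0xC7 = 0x20; E(K, 0x20) = 0x17.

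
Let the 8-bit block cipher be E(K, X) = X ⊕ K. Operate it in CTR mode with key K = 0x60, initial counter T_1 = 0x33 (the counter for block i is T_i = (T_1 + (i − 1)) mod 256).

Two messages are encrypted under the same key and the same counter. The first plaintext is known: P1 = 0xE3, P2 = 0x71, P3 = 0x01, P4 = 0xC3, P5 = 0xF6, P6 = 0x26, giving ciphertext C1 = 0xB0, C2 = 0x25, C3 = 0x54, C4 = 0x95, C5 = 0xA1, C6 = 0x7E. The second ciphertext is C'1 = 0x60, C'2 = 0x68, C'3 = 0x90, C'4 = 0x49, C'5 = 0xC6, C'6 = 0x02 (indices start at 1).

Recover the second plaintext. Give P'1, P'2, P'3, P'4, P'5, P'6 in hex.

In CTR with a reused counter, both messages share the same keystream S_i, so C_i ⊕ C'_i = P_i ⊕ P'_i and thus P'_i = P_i ⊕ C_i ⊕ C'_i.
P'1: 0xE3 ⊕ 0xB0 ⊕ 0x60 = 0x33.
P'2: 0x71 ⊕ 0x25 ⊕ 0x68 = 0x3C.
P'3: 0x01 ⊕ 0x54 ⊕ 0x90 = 0xC5.
P'4: 0xC3 ⊕ 0x95 ⊕ 0x49 = 0x1F.
P'5: 0xF6 ⊕ 0xA1 ⊕ 0xC6 = 0x91.
P'6: 0x26 ⊕ 0x7E ⊕ 0x02 = 0x5A.

P'1 = 0x33, P'2 = 0x3C, P'3 = 0xC5, P'4 = 0x1F, P'5 = 0x91, P'6 = 0x5A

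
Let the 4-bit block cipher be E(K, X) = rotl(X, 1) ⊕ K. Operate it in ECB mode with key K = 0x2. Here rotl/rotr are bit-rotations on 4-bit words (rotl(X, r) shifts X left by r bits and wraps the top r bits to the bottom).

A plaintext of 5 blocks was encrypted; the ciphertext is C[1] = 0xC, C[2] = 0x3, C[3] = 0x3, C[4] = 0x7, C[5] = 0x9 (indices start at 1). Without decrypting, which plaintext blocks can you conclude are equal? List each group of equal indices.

P[2] = P[3]

ECB encrypts each block independently with the same key, so equal ciphertext blocks imply equal plaintext blocks.
C[2] = C[3] = 0x3, so P[2] = P[3].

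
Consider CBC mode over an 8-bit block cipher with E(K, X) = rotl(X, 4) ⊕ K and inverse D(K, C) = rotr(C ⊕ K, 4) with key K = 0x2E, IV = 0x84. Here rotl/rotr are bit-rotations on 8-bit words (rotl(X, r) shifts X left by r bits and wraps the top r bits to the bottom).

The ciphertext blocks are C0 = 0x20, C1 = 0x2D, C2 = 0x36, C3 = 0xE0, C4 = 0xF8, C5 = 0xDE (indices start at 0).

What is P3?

CBC decryption: P_i = D(K, C_i) ⊕ C_{i−1}, with C_{−1} = IV.
P3: D(K, 0xE0) = 0xEC; 0xEC ⊕ 0x36 = 0xDA.

P3 = 0xDA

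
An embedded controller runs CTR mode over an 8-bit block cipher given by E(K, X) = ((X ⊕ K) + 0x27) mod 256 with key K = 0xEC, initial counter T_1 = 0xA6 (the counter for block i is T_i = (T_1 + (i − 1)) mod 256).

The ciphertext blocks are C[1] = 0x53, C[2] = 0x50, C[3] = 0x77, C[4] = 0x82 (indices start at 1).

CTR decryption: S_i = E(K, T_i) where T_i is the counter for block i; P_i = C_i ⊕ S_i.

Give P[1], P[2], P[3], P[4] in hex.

P[1]: T = 0xA6, S = E(K, T) = 0x71; 0x53 ⊕ 0x71 = 0x22.
P[2]: T = 0xA7, S = E(K, T) = 0x72; 0x50 ⊕ 0x72 = 0x22.
P[3]: T = 0xA8, S = E(K, T) = 0x6B; 0x77 ⊕ 0x6B = 0x1C.
P[4]: T = 0xA9, S = E(K, T) = 0x6C; 0x82 ⊕ 0x6C = 0xEE.

P[1] = 0x22, P[2] = 0x22, P[3] = 0x1C, P[4] = 0xEE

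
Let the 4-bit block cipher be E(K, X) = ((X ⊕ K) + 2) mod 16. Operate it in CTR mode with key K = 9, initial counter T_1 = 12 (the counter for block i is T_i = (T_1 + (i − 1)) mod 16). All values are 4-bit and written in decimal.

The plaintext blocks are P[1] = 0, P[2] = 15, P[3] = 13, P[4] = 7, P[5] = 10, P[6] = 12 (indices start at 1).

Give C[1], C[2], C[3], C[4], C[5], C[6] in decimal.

C[1] = 7, C[2] = 9, C[3] = 4, C[4] = 15, C[5] = 1, C[6] = 6

CTR encryption: S_i = E(K, T_i) where T_i is the counter for block i; C_i = P_i ⊕ S_i.
C[1]: T = 12, S = E(K, T) = 7; 0 ⊕ 7 = 7.
C[2]: T = 13, S = E(K, T) = 6; 15 ⊕ 6 = 9.
C[3]: T = 14, S = E(K, T) = 9; 13 ⊕ 9 = 4.
C[4]: T = 15, S = E(K, T) = 8; 7 ⊕ 8 = 15.
C[5]: T = 0, S = E(K, T) = 11; 10 ⊕ 11 = 1.
C[6]: T = 1, S = E(K, T) = 10; 12 ⊕ 10 = 6.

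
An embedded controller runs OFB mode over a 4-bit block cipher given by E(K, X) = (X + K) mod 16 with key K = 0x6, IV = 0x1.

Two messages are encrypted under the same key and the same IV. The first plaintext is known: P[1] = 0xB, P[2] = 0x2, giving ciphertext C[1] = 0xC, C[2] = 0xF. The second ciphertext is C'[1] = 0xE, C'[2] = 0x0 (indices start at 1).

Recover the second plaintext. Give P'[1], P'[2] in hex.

In OFB with a reused IV, both messages share the same keystream S_i, so C_i ⊕ C'_i = P_i ⊕ P'_i and thus P'_i = P_i ⊕ C_i ⊕ C'_i.
P'[1]: 0xB ⊕ 0xC ⊕ 0xE = 0x9.
P'[2]: 0x2 ⊕ 0xF ⊕ 0x0 = 0xD.

P'[1] = 0x9, P'[2] = 0xD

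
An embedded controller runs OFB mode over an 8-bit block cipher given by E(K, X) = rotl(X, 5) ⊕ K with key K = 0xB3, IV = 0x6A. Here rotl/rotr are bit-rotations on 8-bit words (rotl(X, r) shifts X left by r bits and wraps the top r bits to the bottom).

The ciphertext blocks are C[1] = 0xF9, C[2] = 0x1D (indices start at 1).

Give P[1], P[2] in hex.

P[1] = 0x07, P[2] = 0x71

OFB decryption: S_i = E(K, S_{i−1}) with S_{0} = IV; P_i = C_i ⊕ S_i.
P[1]: S = E(K, 0x6A) = 0xFE; 0xF9 ⊕ 0xFE = 0x07.
P[2]: S = E(K, 0xFE) = 0x6C; 0x1D ⊕ 0x6C = 0x71.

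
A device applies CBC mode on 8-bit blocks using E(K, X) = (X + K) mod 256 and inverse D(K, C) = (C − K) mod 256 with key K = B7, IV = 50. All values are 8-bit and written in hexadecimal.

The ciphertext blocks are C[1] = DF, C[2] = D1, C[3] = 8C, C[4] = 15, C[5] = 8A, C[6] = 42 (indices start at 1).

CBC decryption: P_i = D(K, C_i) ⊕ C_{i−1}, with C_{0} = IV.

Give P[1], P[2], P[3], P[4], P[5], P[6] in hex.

P[1]: D(K, DF) = 28; 28 ⊕ 50 = 78.
P[2]: D(K, D1) = 1A; 1A ⊕ DF = C5.
P[3]: D(K, 8C) = D5; D5 ⊕ D1 = 04.
P[4]: D(K, 15) = 5E; 5E ⊕ 8C = D2.
P[5]: D(K, 8A) = D3; D3 ⊕ 15 = C6.
P[6]: D(K, 42) = 8B; 8B ⊕ 8A = 01.

P[1] = 78, P[2] = C5, P[3] = 04, P[4] = D2, P[5] = C6, P[6] = 01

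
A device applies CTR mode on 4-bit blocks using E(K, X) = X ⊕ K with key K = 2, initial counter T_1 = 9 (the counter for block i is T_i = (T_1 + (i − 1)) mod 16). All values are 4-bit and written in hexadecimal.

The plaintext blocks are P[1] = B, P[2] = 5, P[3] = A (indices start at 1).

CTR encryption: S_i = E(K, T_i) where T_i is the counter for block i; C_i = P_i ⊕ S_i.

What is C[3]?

C[1]: T = 9, S = E(K, T) = B; B ⊕ B = 0.
C[2]: T = A, S = E(K, T) = 8; 5 ⊕ 8 = D.
C[3]: T = B, S = E(K, T) = 9; A ⊕ 9 = 3.

C[3] = 3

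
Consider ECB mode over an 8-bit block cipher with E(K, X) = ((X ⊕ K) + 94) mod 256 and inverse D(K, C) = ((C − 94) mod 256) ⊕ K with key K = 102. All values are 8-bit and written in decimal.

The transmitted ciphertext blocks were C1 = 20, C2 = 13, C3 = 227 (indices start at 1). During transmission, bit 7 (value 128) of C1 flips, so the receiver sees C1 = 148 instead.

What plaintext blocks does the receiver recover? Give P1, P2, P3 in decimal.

ECB decryption: P_i = D(K, C_i).
Only C1 changed, to 148. In ECB, a change in C_i affects only P_i. Decrypting the received ciphertext:
P1: D(K, 148) = 80.
P2: D(K, 13) = 201.
P3: D(K, 227) = 227.
Blocks that differ from the original plaintext: P1.

P1 = 80, P2 = 201, P3 = 227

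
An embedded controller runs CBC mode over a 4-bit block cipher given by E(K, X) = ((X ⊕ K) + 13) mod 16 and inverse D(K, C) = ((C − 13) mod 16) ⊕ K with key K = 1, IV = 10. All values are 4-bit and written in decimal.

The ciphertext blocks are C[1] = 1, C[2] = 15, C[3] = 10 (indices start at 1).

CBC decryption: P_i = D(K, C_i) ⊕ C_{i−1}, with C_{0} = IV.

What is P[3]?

P[3]: D(K, 10) = 12; 12 ⊕ 15 = 3.

P[3] = 3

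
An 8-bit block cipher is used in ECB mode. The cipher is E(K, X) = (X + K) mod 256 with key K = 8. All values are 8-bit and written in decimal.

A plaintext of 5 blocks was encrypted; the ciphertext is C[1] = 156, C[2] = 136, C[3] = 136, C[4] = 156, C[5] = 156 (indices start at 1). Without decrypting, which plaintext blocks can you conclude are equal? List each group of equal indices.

P[1] = P[4] = P[5]; P[2] = P[3]

ECB encrypts each block independently with the same key, so equal ciphertext blocks imply equal plaintext blocks.
C[1] = C[4] = C[5] = 156, so P[1] = P[4] = P[5].
C[2] = C[3] = 136, so P[2] = P[3].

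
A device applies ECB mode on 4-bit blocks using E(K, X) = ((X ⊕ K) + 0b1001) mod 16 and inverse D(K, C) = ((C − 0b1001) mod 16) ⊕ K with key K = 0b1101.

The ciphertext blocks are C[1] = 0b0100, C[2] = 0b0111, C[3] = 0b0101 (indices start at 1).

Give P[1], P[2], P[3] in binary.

P[1] = 0b0110, P[2] = 0b0011, P[3] = 0b0001

ECB decryption: P_i = D(K, C_i).
P[1]: D(K, 0b0100) = 0b0110.
P[2]: D(K, 0b0111) = 0b0011.
P[3]: D(K, 0b0101) = 0b0001.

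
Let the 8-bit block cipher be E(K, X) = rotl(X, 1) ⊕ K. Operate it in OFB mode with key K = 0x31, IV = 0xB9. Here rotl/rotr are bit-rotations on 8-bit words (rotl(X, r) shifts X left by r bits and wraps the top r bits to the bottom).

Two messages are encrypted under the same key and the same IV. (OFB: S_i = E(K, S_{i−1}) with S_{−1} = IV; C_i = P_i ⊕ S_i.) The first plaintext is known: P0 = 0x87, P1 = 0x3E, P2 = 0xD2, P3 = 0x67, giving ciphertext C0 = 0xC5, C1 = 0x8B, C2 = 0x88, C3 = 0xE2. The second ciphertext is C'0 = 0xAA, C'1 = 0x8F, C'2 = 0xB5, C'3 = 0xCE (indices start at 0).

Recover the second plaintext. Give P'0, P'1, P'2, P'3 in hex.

P'0 = 0xE8, P'1 = 0x3A, P'2 = 0xEF, P'3 = 0x4B

In OFB with a reused IV, both messages share the same keystream S_i, so C_i ⊕ C'_i = P_i ⊕ P'_i and thus P'_i = P_i ⊕ C_i ⊕ C'_i.
P'0: 0x87 ⊕ 0xC5 ⊕ 0xAA = 0xE8.
P'1: 0x3E ⊕ 0x8B ⊕ 0x8F = 0x3A.
P'2: 0xD2 ⊕ 0x88 ⊕ 0xB5 = 0xEF.
P'3: 0x67 ⊕ 0xE2 ⊕ 0xCE = 0x4B.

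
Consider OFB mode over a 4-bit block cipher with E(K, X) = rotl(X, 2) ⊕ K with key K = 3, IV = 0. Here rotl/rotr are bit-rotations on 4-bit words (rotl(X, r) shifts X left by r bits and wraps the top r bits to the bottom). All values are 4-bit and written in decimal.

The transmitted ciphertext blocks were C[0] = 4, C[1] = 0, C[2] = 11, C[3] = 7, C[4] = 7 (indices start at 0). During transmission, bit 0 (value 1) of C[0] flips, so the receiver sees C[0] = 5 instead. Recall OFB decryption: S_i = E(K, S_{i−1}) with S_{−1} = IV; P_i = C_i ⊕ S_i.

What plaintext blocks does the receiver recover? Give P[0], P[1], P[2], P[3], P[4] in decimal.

Only C[0] changed, to 5. In OFB, a change in C_i flips the same bit in P_i only; the keystream is unaffected. Decrypting the received ciphertext:
P[0]: S = E(K, 0) = 3; 5 ⊕ 3 = 6.
P[1]: S = E(K, 3) = 15; 0 ⊕ 15 = 15.
P[2]: S = E(K, 15) = 12; 11 ⊕ 12 = 7.
P[3]: S = E(K, 12) = 0; 7 ⊕ 0 = 7.
P[4]: S = E(K, 0) = 3; 7 ⊕ 3 = 4.
Blocks that differ from the original plaintext: P[0].

P[0] = 6, P[1] = 15, P[2] = 7, P[3] = 7, P[4] = 4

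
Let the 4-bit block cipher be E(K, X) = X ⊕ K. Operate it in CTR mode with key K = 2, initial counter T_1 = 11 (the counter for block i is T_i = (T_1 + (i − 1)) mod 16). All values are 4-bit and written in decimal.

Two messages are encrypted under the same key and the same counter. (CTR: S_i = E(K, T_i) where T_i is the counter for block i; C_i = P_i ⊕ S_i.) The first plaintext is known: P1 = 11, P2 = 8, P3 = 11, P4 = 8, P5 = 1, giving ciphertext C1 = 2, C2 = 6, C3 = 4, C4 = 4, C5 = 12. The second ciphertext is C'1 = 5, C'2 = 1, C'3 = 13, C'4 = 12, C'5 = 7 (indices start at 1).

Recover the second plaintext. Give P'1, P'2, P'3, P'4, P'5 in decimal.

P'1 = 12, P'2 = 15, P'3 = 2, P'4 = 0, P'5 = 10

In CTR with a reused counter, both messages share the same keystream S_i, so C_i ⊕ C'_i = P_i ⊕ P'_i and thus P'_i = P_i ⊕ C_i ⊕ C'_i.
P'1: 11 ⊕ 2 ⊕ 5 = 12.
P'2: 8 ⊕ 6 ⊕ 1 = 15.
P'3: 11 ⊕ 4 ⊕ 13 = 2.
P'4: 8 ⊕ 4 ⊕ 12 = 0.
P'5: 1 ⊕ 12 ⊕ 7 = 10.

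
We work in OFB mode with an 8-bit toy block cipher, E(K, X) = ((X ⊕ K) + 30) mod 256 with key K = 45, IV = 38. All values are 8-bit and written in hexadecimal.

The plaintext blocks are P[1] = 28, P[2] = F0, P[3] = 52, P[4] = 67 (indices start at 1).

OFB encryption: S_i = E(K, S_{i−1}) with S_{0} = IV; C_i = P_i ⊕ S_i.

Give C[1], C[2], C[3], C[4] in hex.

C[1] = 85, C[2] = E8, C[3] = DF, C[4] = 9F

C[1]: S = E(K, 38) = AD; 28 ⊕ AD = 85.
C[2]: S = E(K, AD) = 18; F0 ⊕ 18 = E8.
C[3]: S = E(K, 18) = 8D; 52 ⊕ 8D = DF.
C[4]: S = E(K, 8D) = F8; 67 ⊕ F8 = 9F.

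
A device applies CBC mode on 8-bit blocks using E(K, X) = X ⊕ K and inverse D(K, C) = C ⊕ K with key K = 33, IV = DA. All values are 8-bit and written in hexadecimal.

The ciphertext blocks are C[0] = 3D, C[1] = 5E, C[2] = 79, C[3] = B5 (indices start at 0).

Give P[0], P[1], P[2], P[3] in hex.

P[0] = D4, P[1] = 50, P[2] = 14, P[3] = FF

CBC decryption: P_i = D(K, C_i) ⊕ C_{i−1}, with C_{−1} = IV.
P[0]: D(K, 3D) = 0E; 0E ⊕ DA = D4.
P[1]: D(K, 5E) = 6D; 6D ⊕ 3D = 50.
P[2]: D(K, 79) = 4A; 4A ⊕ 5E = 14.
P[3]: D(K, B5) = 86; 86 ⊕ 79 = FF.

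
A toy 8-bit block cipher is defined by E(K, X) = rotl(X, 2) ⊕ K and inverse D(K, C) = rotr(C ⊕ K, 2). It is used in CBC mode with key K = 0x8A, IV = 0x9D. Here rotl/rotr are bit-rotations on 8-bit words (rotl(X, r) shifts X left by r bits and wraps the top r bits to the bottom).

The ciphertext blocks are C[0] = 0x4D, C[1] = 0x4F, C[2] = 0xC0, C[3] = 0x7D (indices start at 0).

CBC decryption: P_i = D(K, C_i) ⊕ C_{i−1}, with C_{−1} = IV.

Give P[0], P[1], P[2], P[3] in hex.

P[0] = 0x6C, P[1] = 0x3C, P[2] = 0xDD, P[3] = 0x3D

P[0]: D(K, 0x4D) = 0xF1; 0xF1 ⊕ 0x9D = 0x6C.
P[1]: D(K, 0x4F) = 0x71; 0x71 ⊕ 0x4D = 0x3C.
P[2]: D(K, 0xC0) = 0x92; 0x92 ⊕ 0x4F = 0xDD.
P[3]: D(K, 0x7D) = 0xFD; 0xFD ⊕ 0xC0 = 0x3D.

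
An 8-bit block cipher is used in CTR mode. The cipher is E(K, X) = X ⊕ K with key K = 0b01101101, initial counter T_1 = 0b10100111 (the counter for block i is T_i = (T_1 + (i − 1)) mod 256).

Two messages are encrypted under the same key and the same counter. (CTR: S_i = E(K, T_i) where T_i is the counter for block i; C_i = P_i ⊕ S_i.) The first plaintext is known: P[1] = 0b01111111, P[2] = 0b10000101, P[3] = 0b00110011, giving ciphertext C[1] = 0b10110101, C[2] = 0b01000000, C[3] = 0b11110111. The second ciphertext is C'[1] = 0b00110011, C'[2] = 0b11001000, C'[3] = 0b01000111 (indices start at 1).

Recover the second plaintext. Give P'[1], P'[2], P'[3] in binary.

In CTR with a reused counter, both messages share the same keystream S_i, so C_i ⊕ C'_i = P_i ⊕ P'_i and thus P'_i = P_i ⊕ C_i ⊕ C'_i.
P'[1]: 0b01111111 ⊕ 0b10110101 ⊕ 0b00110011 = 0b11111001.
P'[2]: 0b10000101 ⊕ 0b01000000 ⊕ 0b11001000 = 0b00001101.
P'[3]: 0b00110011 ⊕ 0b11110111 ⊕ 0b01000111 = 0b10000011.

P'[1] = 0b11111001, P'[2] = 0b00001101, P'[3] = 0b10000011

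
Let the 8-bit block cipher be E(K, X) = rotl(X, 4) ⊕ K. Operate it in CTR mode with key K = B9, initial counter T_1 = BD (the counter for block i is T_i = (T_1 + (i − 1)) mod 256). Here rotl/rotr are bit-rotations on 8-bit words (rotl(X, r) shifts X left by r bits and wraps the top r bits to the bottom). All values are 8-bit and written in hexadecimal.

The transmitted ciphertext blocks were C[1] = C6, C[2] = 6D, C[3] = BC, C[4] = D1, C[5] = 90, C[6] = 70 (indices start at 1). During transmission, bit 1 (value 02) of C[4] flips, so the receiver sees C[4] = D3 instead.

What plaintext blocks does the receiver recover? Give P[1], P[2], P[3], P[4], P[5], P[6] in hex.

CTR decryption: S_i = E(K, T_i) where T_i is the counter for block i; P_i = C_i ⊕ S_i.
Only C[4] changed, to D3. In CTR, a change in C_i flips the same bit in P_i only; the keystream is unaffected. Decrypting the received ciphertext:
P[1]: T = BD, S = E(K, T) = 62; C6 ⊕ 62 = A4.
P[2]: T = BE, S = E(K, T) = 52; 6D ⊕ 52 = 3F.
P[3]: T = BF, S = E(K, T) = 42; BC ⊕ 42 = FE.
P[4]: T = C0, S = E(K, T) = B5; D3 ⊕ B5 = 66.
P[5]: T = C1, S = E(K, T) = A5; 90 ⊕ A5 = 35.
P[6]: T = C2, S = E(K, T) = 95; 70 ⊕ 95 = E5.
Blocks that differ from the original plaintext: P[4].

P[1] = A4, P[2] = 3F, P[3] = FE, P[4] = 66, P[5] = 35, P[6] = E5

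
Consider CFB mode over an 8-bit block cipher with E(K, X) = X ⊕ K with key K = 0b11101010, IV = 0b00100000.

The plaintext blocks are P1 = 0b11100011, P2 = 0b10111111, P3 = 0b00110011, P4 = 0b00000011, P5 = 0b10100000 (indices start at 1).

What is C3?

CFB encryption: C_i = P_i ⊕ E(K, C_{i−1}), with C_{0} = IV.
C1: E(K, 0b00100000) = 0b11001010; 0b11100011 ⊕ 0b11001010 = 0b00101001.
C2: E(K, 0b00101001) = 0b11000011; 0b10111111 ⊕ 0b11000011 = 0b01111100.
C3: E(K, 0b01111100) = 0b10010110; 0b00110011 ⊕ 0b10010110 = 0b10100101.

C3 = 0b10100101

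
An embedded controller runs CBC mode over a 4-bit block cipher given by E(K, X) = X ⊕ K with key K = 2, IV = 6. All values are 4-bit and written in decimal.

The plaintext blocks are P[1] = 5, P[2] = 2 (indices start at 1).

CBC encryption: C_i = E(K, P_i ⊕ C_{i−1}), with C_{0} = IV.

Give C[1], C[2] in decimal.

C[1]: P[1] ⊕ 6 = 3; E(K, 3) = 1.
C[2]: P[2] ⊕ 1 = 3; E(K, 3) = 1.

C[1] = 1, C[2] = 1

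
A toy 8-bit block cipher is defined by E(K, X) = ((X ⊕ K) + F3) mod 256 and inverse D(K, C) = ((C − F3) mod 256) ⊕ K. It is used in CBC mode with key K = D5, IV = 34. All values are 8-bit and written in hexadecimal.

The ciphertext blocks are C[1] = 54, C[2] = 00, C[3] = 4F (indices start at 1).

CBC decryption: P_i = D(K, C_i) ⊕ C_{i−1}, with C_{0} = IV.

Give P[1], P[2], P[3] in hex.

P[1]: D(K, 54) = B4; B4 ⊕ 34 = 80.
P[2]: D(K, 00) = D8; D8 ⊕ 54 = 8C.
P[3]: D(K, 4F) = 89; 89 ⊕ 00 = 89.

P[1] = 80, P[2] = 8C, P[3] = 89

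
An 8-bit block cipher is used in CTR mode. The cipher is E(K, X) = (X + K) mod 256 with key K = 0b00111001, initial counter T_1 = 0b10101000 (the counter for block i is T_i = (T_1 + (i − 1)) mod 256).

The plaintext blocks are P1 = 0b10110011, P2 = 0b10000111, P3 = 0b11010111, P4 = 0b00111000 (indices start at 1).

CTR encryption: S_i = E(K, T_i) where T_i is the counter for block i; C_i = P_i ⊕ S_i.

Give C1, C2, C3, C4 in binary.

C1 = 0b01010010, C2 = 0b01100101, C3 = 0b00110100, C4 = 0b11011100

C1: T = 0b10101000, S = E(K, T) = 0b11100001; 0b10110011 ⊕ 0b11100001 = 0b01010010.
C2: T = 0b10101001, S = E(K, T) = 0b11100010; 0b10000111 ⊕ 0b11100010 = 0b01100101.
C3: T = 0b10101010, S = E(K, T) = 0b11100011; 0b11010111 ⊕ 0b11100011 = 0b00110100.
C4: T = 0b10101011, S = E(K, T) = 0b11100100; 0b00111000 ⊕ 0b11100100 = 0b11011100.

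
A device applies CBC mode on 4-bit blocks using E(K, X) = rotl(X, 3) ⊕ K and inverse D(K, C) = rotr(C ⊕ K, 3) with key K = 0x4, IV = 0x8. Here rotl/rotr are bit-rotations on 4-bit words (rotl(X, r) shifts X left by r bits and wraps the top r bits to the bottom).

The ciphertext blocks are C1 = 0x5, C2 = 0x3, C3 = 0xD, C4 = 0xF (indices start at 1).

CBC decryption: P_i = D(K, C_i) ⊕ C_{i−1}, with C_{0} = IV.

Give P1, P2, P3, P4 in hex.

P1: D(K, 0x5) = 0x2; 0x2 ⊕ 0x8 = 0xA.
P2: D(K, 0x3) = 0xE; 0xE ⊕ 0x5 = 0xB.
P3: D(K, 0xD) = 0x3; 0x3 ⊕ 0x3 = 0x0.
P4: D(K, 0xF) = 0x7; 0x7 ⊕ 0xD = 0xA.

P1 = 0xA, P2 = 0xB, P3 = 0x0, P4 = 0xA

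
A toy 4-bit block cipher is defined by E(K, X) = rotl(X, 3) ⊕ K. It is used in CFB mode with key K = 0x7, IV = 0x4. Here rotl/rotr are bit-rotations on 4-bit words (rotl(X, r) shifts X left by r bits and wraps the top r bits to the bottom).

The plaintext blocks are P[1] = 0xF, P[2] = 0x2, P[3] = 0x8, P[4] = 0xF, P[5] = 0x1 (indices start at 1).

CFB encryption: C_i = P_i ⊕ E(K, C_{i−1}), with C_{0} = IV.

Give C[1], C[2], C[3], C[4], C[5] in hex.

C[1] = 0xA, C[2] = 0x0, C[3] = 0xF, C[4] = 0x7, C[5] = 0xD

C[1]: E(K, 0x4) = 0x5; 0xF ⊕ 0x5 = 0xA.
C[2]: E(K, 0xA) = 0x2; 0x2 ⊕ 0x2 = 0x0.
C[3]: E(K, 0x0) = 0x7; 0x8 ⊕ 0x7 = 0xF.
C[4]: E(K, 0xF) = 0x8; 0xF ⊕ 0x8 = 0x7.
C[5]: E(K, 0x7) = 0xC; 0x1 ⊕ 0xC = 0xD.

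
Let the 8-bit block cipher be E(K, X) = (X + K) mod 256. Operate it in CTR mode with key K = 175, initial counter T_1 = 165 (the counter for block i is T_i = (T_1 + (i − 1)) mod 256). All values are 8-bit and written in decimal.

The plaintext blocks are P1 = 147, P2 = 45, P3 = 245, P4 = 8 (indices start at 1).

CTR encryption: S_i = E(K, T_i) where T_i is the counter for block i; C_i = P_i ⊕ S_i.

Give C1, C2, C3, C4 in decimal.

C1 = 199, C2 = 120, C3 = 163, C4 = 95

C1: T = 165, S = E(K, T) = 84; 147 ⊕ 84 = 199.
C2: T = 166, S = E(K, T) = 85; 45 ⊕ 85 = 120.
C3: T = 167, S = E(K, T) = 86; 245 ⊕ 86 = 163.
C4: T = 168, S = E(K, T) = 87; 8 ⊕ 87 = 95.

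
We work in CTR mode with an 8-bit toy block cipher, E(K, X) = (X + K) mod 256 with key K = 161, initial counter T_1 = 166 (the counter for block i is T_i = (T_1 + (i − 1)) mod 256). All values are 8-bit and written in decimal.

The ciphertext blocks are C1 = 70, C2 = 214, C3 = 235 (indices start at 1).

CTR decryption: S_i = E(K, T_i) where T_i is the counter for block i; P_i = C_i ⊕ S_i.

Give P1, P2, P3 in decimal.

P1 = 1, P2 = 158, P3 = 162

P1: T = 166, S = E(K, T) = 71; 70 ⊕ 71 = 1.
P2: T = 167, S = E(K, T) = 72; 214 ⊕ 72 = 158.
P3: T = 168, S = E(K, T) = 73; 235 ⊕ 73 = 162.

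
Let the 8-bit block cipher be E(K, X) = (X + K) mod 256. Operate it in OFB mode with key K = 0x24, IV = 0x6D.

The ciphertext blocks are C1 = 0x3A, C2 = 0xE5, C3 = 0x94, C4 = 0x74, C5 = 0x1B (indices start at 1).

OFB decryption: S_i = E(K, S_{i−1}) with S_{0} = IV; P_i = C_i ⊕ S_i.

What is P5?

P5 = 0x3A

P1: S = E(K, 0x6D) = 0x91; 0x3A ⊕ 0x91 = 0xAB.
P2: S = E(K, 0x91) = 0xB5; 0xE5 ⊕ 0xB5 = 0x50.
P3: S = E(K, 0xB5) = 0xD9; 0x94 ⊕ 0xD9 = 0x4D.
P4: S = E(K, 0xD9) = 0xFD; 0x74 ⊕ 0xFD = 0x89.
P5: S = E(K, 0xFD) = 0x21; 0x1B ⊕ 0x21 = 0x3A.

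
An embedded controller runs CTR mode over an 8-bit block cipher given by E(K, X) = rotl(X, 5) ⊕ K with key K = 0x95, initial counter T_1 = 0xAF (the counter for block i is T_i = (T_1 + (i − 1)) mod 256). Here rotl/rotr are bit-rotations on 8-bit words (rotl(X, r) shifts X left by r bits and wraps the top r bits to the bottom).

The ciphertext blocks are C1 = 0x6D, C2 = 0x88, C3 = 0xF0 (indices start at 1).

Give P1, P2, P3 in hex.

P1 = 0x0D, P2 = 0x0B, P3 = 0x53

CTR decryption: S_i = E(K, T_i) where T_i is the counter for block i; P_i = C_i ⊕ S_i.
P1: T = 0xAF, S = E(K, T) = 0x60; 0x6D ⊕ 0x60 = 0x0D.
P2: T = 0xB0, S = E(K, T) = 0x83; 0x88 ⊕ 0x83 = 0x0B.
P3: T = 0xB1, S = E(K, T) = 0xA3; 0xF0 ⊕ 0xA3 = 0x53.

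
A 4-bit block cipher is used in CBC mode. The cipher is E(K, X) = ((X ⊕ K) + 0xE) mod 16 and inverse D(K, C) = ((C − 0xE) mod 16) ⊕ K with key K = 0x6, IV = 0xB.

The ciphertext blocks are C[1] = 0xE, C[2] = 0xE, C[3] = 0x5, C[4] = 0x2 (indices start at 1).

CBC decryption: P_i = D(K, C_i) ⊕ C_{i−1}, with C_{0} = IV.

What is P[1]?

P[1] = 0xD

P[1]: D(K, 0xE) = 0x6; 0x6 ⊕ 0xB = 0xD.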